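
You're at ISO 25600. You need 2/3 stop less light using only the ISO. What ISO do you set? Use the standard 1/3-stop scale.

ISO: 25600 → 20000 → 16000 — 2/3 stop lower (darker).

ISO 16000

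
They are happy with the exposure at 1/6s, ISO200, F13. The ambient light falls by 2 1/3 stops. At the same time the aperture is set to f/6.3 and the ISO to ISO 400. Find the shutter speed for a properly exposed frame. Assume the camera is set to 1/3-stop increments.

Scene light: 2 1/3 stops darker.
Aperture: f/13 → f/11 → f/10 → f/9 → f/8 → f/7.1 → f/6.3 — 2 stops wider (brighter).
ISO: 200 → 250 → 320 → 400 — 1 stop raised (brighter).
Net so far: 2/3 stop brighter. Shutter speed: 1/6 → 1/8 → 1/10.

1/10s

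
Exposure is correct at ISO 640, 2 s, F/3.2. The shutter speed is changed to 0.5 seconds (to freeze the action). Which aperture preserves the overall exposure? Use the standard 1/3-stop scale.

Shutter speed: 2 → 1.6 → 1.3 → 1 → 0.8 → 0.6 → 0.5 — 2 stops faster (darker).
Need 2 stops brighter from the aperture: f/3.2 → f/2.8 → f/2.5 → f/2.2 → f/2 → f/1.8 → f/1.6.

f/1.6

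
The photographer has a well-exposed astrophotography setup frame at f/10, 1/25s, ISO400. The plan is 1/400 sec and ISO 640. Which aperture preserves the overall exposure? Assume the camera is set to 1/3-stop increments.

Shutter speed: 1/25 → 1/30 → 1/40 → 1/50 → 1/60 → 1/80 → 1/100 → 1/125 → 1/160 → 1/200 → 1/250 → 1/320 → 1/400 — 4 stops faster (darker).
ISO: 400 → 500 → 640 — 2/3 stop higher (brighter).
Net change so far: 3 1/3 stops darker. Offset with the aperture: f/10 → f/9 → f/8 → f/7.1 → f/6.3 → f/5.6 → f/5 → f/4.5 → f/4 → f/3.5 → f/3.2.

f/3.2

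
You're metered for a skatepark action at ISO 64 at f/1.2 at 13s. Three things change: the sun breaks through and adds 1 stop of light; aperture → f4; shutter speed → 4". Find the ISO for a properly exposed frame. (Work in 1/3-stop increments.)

Scene light: 1 stop brighter.
Aperture: f/1.2 → f/1.4 → f/1.6 → f/1.8 → f/2 → f/2.2 → f/2.5 → f/2.8 → f/3.2 → f/3.5 → f/4 — 3 1/3 stops smaller aperture (darker).
Shutter speed: 13 → 10 → 8 → 6 → 5 → 4 — 1 2/3 stops faster (darker).
Net so far: 4 stops darker. ISO: 64 → 80 → 100 → 125 → 160 → 200 → 250 → 320 → 400 → 500 → 640 → 800 → 1000.

ISO 1000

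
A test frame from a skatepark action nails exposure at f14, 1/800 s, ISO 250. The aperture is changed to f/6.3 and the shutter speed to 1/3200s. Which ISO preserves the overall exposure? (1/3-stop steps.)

ISO 200

Aperture: f/14 → f/13 → f/11 → f/10 → f/9 → f/8 → f/7.1 → f/6.3 — 2 1/3 stops larger aperture (brighter).
Shutter speed: 1/800 → 1/1000 → 1/1250 → 1/1600 → 1/2000 → 1/2500 → 1/3200 — 2 stops shorter (darker).
Net change so far: 1/3 stop brighter. Offset with the ISO: 250 → 200.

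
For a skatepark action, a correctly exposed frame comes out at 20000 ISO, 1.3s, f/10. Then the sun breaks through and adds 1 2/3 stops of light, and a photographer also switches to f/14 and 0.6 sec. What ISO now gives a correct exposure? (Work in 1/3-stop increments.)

ISO 25600

Scene light: 1 2/3 stops brighter.
Aperture: f/10 → f/11 → f/13 → f/14 — 1 stop stopped down (darker).
Shutter speed: 1.3 → 1 → 0.8 → 0.6 — 1 stop shorter (darker).
Net so far: 1/3 stop darker. ISO: 20000 → 25600.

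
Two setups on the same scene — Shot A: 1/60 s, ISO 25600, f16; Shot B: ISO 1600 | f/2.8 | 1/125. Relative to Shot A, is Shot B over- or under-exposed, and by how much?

Aperture: f/16 → f/11 → f/8 → f/5.6 → f/4 → f/2.8 — 5 stops wider (brighter).
Shutter speed: 1/60 → 1/125 — 1 stop faster (darker).
ISO: 25600 → 12800 → 6400 → 3200 → 1600 — 4 stops dropped (darker).
Net: +5 −1 −4 = 0 stops.

same exposure (0 stops)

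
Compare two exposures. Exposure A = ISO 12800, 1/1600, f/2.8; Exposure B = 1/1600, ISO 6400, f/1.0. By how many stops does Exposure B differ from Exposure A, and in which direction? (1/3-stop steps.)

2 stops brighter

Aperture: f/2.8 → f/2.5 → f/2.2 → f/2 → f/1.8 → f/1.6 → f/1.4 → f/1.2 → f/1.1 → f/1.0 — 3 stops larger aperture (brighter).
Shutter speed: unchanged.
ISO: 12800 → 10000 → 8000 → 6400 — 1 stop dropped (darker).
Net: +3 −1 = +2 stops.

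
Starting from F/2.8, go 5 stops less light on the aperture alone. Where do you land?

f/16

Aperture: f/2.8 → f/4 → f/5.6 → f/8 → f/11 → f/16 — 5 stops smaller aperture (darker).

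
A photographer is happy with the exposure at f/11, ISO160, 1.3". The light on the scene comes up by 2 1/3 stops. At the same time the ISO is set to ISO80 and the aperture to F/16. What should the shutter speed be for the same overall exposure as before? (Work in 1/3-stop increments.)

1 s

Scene light: 2 1/3 stops brighter.
ISO: 160 → 125 → 100 → 80 — 1 stop lower (darker).
Aperture: f/11 → f/13 → f/14 → f/16 — 1 stop stopped down (darker).
Net so far: 1/3 stop brighter. Shutter speed: 1.3 → 1.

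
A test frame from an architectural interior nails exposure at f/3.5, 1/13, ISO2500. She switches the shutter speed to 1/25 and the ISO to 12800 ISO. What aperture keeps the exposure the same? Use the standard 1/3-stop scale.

Shutter speed: 1/13 → 1/15 → 1/20 → 1/25 — 1 stop faster (darker).
ISO: 2500 → 3200 → 4000 → 5000 → 6400 → 8000 → 10000 → 12800 — 2 1/3 stops higher (brighter).
Net change so far: 1 1/3 stops brighter. Offset with the aperture: f/3.5 → f/4 → f/4.5 → f/5 → f/5.6.

f/5.6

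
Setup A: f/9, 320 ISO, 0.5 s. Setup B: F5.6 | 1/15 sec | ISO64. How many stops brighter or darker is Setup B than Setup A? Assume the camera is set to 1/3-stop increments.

Aperture: f/9 → f/8 → f/7.1 → f/6.3 → f/5.6 — 1 1/3 stops wider (brighter).
Shutter speed: 0.5 → 0.4 → 0.3 → 1/4 → 1/5 → 1/6 → 1/8 → 1/10 → 1/13 → 1/15 — 3 stops shorter (darker).
ISO: 320 → 250 → 200 → 160 → 125 → 100 → 80 → 64 — 2 1/3 stops dropped (darker).
Net: +1 1/3 −3 −2 1/3 = −4 stops.

4 stops darker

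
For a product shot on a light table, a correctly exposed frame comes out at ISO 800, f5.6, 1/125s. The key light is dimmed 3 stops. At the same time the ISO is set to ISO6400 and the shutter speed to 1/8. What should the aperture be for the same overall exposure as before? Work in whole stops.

f/22

Scene light: 3 stops darker.
ISO: 800 → 1600 → 3200 → 6400 — 3 stops higher (brighter).
Shutter speed: 1/125 → 1/60 → 1/30 → 1/15 → 1/8 — 4 stops longer (brighter).
Net so far: 4 stops brighter. Aperture: f/5.6 → f/8 → f/11 → f/16 → f/22.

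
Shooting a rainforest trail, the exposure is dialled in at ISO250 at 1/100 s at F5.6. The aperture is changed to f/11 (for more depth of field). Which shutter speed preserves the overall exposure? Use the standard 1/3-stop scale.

1/25s

Aperture: f/5.6 → f/6.3 → f/7.1 → f/8 → f/9 → f/10 → f/11 — 2 stops narrower (darker).
Need 2 stops brighter from the shutter speed: 1/100 → 1/80 → 1/60 → 1/50 → 1/40 → 1/30 → 1/25.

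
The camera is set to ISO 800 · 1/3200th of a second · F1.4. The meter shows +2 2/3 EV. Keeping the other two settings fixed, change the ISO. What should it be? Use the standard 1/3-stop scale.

ISO 125

Overexposed by 2 2/3 stops → need 2 2/3 stops darker.
ISO: 800 → 640 → 500 → 400 → 320 → 250 → 200 → 160 → 125.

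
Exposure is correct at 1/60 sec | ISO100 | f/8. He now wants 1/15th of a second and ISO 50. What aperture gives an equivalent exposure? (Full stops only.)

Shutter speed: 1/60 → 1/30 → 1/15 — 2 stops longer (brighter).
ISO: 100 → 50 — 1 stop dropped (darker).
Net change so far: 1 stop brighter. Offset with the aperture: f/8 → f/11.

f/11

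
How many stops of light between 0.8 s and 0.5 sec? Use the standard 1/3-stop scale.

2/3 stop

0.8 → 0.6 → 0.5 — count the steps: 2 third-stops = 2/3 stop.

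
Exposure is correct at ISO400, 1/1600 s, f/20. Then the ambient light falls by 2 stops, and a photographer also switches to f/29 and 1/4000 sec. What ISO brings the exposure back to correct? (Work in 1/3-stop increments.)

ISO 8000

Scene light: 2 stops darker.
Aperture: f/20 → f/22 → f/25 → f/29 — 1 stop stopped down (darker).
Shutter speed: 1/1600 → 1/2000 → 1/2500 → 1/3200 → 1/4000 — 1 1/3 stops shorter (darker).
Net so far: 4 1/3 stops darker. ISO: 400 → 500 → 640 → 800 → 1000 → 1250 → 1600 → 2000 → 2500 → 3200 → 4000 → 5000 → 6400 → 8000.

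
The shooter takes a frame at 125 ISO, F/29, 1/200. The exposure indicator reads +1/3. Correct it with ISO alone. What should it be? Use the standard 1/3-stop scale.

Overexposed by 1/3 stop → need 1/3 stop darker.
ISO: 125 → 100.

ISO 100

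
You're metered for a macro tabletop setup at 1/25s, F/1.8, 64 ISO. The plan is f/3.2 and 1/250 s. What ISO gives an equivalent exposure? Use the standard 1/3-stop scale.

ISO 2000

Aperture: f/1.8 → f/2 → f/2.2 → f/2.5 → f/2.8 → f/3.2 — 1 2/3 stops narrower (darker).
Shutter speed: 1/25 → 1/30 → 1/40 → 1/50 → 1/60 → 1/80 → 1/100 → 1/125 → 1/160 → 1/200 → 1/250 — 3 1/3 stops faster (darker).
Net change so far: 5 stops darker. Offset with the ISO: 64 → 80 → 100 → 125 → 160 → 200 → 250 → 320 → 400 → 500 → 640 → 800 → 1000 → 1250 → 1600 → 2000.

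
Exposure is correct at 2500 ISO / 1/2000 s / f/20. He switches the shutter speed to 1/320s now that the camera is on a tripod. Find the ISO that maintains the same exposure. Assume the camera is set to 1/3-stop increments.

Shutter speed: 1/2000 → 1/1600 → 1/1250 → 1/1000 → 1/800 → 1/640 → 1/500 → 1/400 → 1/320 — 2 2/3 stops longer (brighter).
Need 2 2/3 stops darker from the ISO: 2500 → 2000 → 1600 → 1250 → 1000 → 800 → 640 → 500 → 400.

ISO 400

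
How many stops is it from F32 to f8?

4 stops

f/32 → f/22 → f/16 → f/11 → f/8 — count the steps: 4 stops.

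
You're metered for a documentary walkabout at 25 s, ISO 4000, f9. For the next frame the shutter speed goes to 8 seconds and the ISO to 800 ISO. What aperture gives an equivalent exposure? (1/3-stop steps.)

f/2.2

Shutter speed: 25 → 20 → 15 → 13 → 10 → 8 — 1 2/3 stops shorter (darker).
ISO: 4000 → 3200 → 2500 → 2000 → 1600 → 1250 → 1000 → 800 — 2 1/3 stops lower (darker).
Net change so far: 4 stops darker. Offset with the aperture: f/9 → f/8 → f/7.1 → f/6.3 → f/5.6 → f/5 → f/4.5 → f/4 → f/3.5 → f/3.2 → f/2.8 → f/2.5 → f/2.2.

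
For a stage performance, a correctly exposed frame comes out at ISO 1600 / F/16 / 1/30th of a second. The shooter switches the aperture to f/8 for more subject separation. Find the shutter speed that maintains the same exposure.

1/125s

Aperture: f/16 → f/11 → f/8 — 2 stops wider (brighter).
Need 2 stops darker from the shutter speed: 1/30 → 1/60 → 1/125.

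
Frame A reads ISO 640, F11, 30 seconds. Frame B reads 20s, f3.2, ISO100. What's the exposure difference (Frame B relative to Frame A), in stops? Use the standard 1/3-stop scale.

Aperture: f/11 → f/10 → f/9 → f/8 → f/7.1 → f/6.3 → f/5.6 → f/5 → f/4.5 → f/4 → f/3.5 → f/3.2 — 3 2/3 stops larger aperture (brighter).
Shutter speed: 30 → 25 → 20 — 2/3 stop shorter (darker).
ISO: 640 → 500 → 400 → 320 → 250 → 200 → 160 → 125 → 100 — 2 2/3 stops dropped (darker).
Net: +3 2/3 −2/3 −2 2/3 = +1/3 stops.

1/3 stop brighter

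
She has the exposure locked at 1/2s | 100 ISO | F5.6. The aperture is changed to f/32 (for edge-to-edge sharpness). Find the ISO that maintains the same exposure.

ISO 3200

Aperture: f/5.6 → f/8 → f/11 → f/16 → f/22 → f/32 — 5 stops smaller aperture (darker).
Need 5 stops brighter from the ISO: 100 → 200 → 400 → 800 → 1600 → 3200.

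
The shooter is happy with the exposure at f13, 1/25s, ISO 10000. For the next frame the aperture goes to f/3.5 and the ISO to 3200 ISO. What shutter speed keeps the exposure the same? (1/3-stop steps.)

Aperture: f/13 → f/11 → f/10 → f/9 → f/8 → f/7.1 → f/6.3 → f/5.6 → f/5 → f/4.5 → f/4 → f/3.5 — 3 2/3 stops wider (brighter).
ISO: 10000 → 8000 → 6400 → 5000 → 4000 → 3200 — 1 2/3 stops dropped (darker).
Net change so far: 2 stops brighter. Offset with the shutter speed: 1/25 → 1/30 → 1/40 → 1/50 → 1/60 → 1/80 → 1/100.

1/100s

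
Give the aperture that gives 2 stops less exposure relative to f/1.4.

f/2.8

Aperture: f/1.4 → f/2 → f/2.8 — 2 stops narrower (darker).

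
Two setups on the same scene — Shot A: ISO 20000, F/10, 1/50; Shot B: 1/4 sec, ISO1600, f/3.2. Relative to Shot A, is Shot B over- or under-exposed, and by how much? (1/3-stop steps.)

Aperture: f/10 → f/9 → f/8 → f/7.1 → f/6.3 → f/5.6 → f/5 → f/4.5 → f/4 → f/3.5 → f/3.2 — 3 1/3 stops opened up (brighter).
Shutter speed: 1/50 → 1/40 → 1/30 → 1/25 → 1/20 → 1/15 → 1/13 → 1/10 → 1/8 → 1/6 → 1/5 → 1/4 — 3 2/3 stops slower (brighter).
ISO: 20000 → 16000 → 12800 → 10000 → 8000 → 6400 → 5000 → 4000 → 3200 → 2500 → 2000 → 1600 — 3 2/3 stops lower (darker).
Net: +3 1/3 +3 2/3 −3 2/3 = +3 1/3 stops.

3 1/3 stops brighter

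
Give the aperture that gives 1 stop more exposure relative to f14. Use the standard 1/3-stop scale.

Aperture: f/14 → f/13 → f/11 → f/10 — 1 stop larger aperture (brighter).

f/10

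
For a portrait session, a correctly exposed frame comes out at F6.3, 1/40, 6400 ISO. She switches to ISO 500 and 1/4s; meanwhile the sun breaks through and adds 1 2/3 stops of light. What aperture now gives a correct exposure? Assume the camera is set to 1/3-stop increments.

f/10

Scene light: 1 2/3 stops brighter.
ISO: 6400 → 5000 → 4000 → 3200 → 2500 → 2000 → 1600 → 1250 → 1000 → 800 → 640 → 500 — 3 2/3 stops lower (darker).
Shutter speed: 1/40 → 1/30 → 1/25 → 1/20 → 1/15 → 1/13 → 1/10 → 1/8 → 1/6 → 1/5 → 1/4 — 3 1/3 stops longer (brighter).
Net so far: 1 1/3 stops brighter. Aperture: f/6.3 → f/7.1 → f/8 → f/9 → f/10.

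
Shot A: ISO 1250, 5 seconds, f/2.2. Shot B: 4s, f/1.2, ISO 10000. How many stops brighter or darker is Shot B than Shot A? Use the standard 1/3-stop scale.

4 1/3 stops brighter

Aperture: f/2.2 → f/2 → f/1.8 → f/1.6 → f/1.4 → f/1.2 — 1 2/3 stops opened up (brighter).
Shutter speed: 5 → 4 — 1/3 stop faster (darker).
ISO: 1250 → 1600 → 2000 → 2500 → 3200 → 4000 → 5000 → 6400 → 8000 → 10000 — 3 stops higher (brighter).
Net: +1 2/3 −1/3 +3 = +4 1/3 stops.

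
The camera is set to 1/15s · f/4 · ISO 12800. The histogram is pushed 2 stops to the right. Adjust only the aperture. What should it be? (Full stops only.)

Overexposed by 2 stops → need 2 stops darker.
Aperture: f/4 → f/5.6 → f/8.

f/8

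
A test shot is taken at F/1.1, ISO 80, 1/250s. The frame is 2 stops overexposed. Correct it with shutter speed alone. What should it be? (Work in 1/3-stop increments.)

1/1000s

Overexposed by 2 stops → need 2 stops darker.
Shutter speed: 1/250 → 1/320 → 1/400 → 1/500 → 1/640 → 1/800 → 1/1000.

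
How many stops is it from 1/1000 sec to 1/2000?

1/1000 → 1/2000 — count the steps: 1 stop.

1 stop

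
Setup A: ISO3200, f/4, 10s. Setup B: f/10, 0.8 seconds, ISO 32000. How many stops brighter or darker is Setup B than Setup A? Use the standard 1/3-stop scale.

Aperture: f/4 → f/4.5 → f/5 → f/5.6 → f/6.3 → f/7.1 → f/8 → f/9 → f/10 — 2 2/3 stops smaller aperture (darker).
Shutter speed: 10 → 8 → 6 → 5 → 4 → 3.2 → 2.5 → 2 → 1.6 → 1.3 → 1 → 0.8 — 3 2/3 stops faster (darker).
ISO: 3200 → 4000 → 5000 → 6400 → 8000 → 10000 → 12800 → 16000 → 20000 → 25600 → 32000 — 3 1/3 stops higher (brighter).
Net: −2 2/3 −3 2/3 +3 1/3 = −3 stops.

3 stops darker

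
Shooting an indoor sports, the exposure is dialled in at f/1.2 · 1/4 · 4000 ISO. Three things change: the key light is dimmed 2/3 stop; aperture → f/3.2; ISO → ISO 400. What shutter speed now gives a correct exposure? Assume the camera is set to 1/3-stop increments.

25 s

Scene light: 2/3 stop darker.
Aperture: f/1.2 → f/1.4 → f/1.6 → f/1.8 → f/2 → f/2.2 → f/2.5 → f/2.8 → f/3.2 — 2 2/3 stops smaller aperture (darker).
ISO: 4000 → 3200 → 2500 → 2000 → 1600 → 1250 → 1000 → 800 → 640 → 500 → 400 — 3 1/3 stops lower (darker).
Net so far: 6 2/3 stops darker. Shutter speed: 1/4 → 0.3 → 0.4 → 0.5 → 0.6 → 0.8 → 1 → 1.3 → 1.6 → 2 → 2.5 → 3.2 → 4 → 5 → 6 → 8 → 10 → 13 → 15 → 20 → 25.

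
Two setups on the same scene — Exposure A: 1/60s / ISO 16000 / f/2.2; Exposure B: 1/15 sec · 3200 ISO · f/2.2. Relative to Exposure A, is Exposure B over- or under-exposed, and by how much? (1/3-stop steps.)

Aperture: unchanged.
Shutter speed: 1/60 → 1/50 → 1/40 → 1/30 → 1/25 → 1/20 → 1/15 — 2 stops longer (brighter).
ISO: 16000 → 12800 → 10000 → 8000 → 6400 → 5000 → 4000 → 3200 — 2 1/3 stops dropped (darker).
Net: +2 −2 1/3 = −1/3 stops.

1/3 stop darker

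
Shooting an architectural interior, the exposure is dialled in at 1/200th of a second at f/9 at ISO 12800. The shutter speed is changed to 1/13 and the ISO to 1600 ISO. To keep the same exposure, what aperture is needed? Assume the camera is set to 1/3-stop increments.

Shutter speed: 1/200 → 1/160 → 1/125 → 1/100 → 1/80 → 1/60 → 1/50 → 1/40 → 1/30 → 1/25 → 1/20 → 1/15 → 1/13 — 4 stops longer (brighter).
ISO: 12800 → 10000 → 8000 → 6400 → 5000 → 4000 → 3200 → 2500 → 2000 → 1600 — 3 stops lower (darker).
Net change so far: 1 stop brighter. Offset with the aperture: f/9 → f/10 → f/11 → f/13.

f/13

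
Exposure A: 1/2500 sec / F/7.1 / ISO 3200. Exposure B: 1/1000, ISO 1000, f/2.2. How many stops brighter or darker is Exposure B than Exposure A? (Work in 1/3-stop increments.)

3 stops brighter

Aperture: f/7.1 → f/6.3 → f/5.6 → f/5 → f/4.5 → f/4 → f/3.5 → f/3.2 → f/2.8 → f/2.5 → f/2.2 — 3 1/3 stops wider (brighter).
Shutter speed: 1/2500 → 1/2000 → 1/1600 → 1/1250 → 1/1000 — 1 1/3 stops longer (brighter).
ISO: 3200 → 2500 → 2000 → 1600 → 1250 → 1000 — 1 2/3 stops lower (darker).
Net: +3 1/3 +1 1/3 −1 2/3 = +3 stops.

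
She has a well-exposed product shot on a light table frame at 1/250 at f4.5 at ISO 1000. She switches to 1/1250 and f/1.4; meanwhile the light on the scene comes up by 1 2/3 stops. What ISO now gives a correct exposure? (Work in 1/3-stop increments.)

ISO 160

Scene light: 1 2/3 stops brighter.
Shutter speed: 1/250 → 1/320 → 1/400 → 1/500 → 1/640 → 1/800 → 1/1000 → 1/1250 — 2 1/3 stops faster (darker).
Aperture: f/4.5 → f/4 → f/3.5 → f/3.2 → f/2.8 → f/2.5 → f/2.2 → f/2 → f/1.8 → f/1.6 → f/1.4 — 3 1/3 stops larger aperture (brighter).
Net so far: 2 2/3 stops brighter. ISO: 1000 → 800 → 640 → 500 → 400 → 320 → 250 → 200 → 160.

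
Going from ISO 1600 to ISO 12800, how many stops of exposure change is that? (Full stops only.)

3 stops

1600 → 3200 → 6400 → 12800 — count the steps: 3 stops.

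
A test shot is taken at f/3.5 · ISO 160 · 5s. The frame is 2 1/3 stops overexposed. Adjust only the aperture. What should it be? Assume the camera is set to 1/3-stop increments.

f/8

Overexposed by 2 1/3 stops → need 2 1/3 stops darker.
Aperture: f/3.5 → f/4 → f/4.5 → f/5 → f/5.6 → f/6.3 → f/7.1 → f/8.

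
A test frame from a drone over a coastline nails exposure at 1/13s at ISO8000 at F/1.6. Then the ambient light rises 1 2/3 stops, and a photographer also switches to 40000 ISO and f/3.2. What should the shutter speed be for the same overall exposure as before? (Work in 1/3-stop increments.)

1/50s

Scene light: 1 2/3 stops brighter.
ISO: 8000 → 10000 → 12800 → 16000 → 20000 → 25600 → 32000 → 40000 — 2 1/3 stops higher (brighter).
Aperture: f/1.6 → f/1.8 → f/2 → f/2.2 → f/2.5 → f/2.8 → f/3.2 — 2 stops narrower (darker).
Net so far: 2 stops brighter. Shutter speed: 1/13 → 1/15 → 1/20 → 1/25 → 1/30 → 1/40 → 1/50.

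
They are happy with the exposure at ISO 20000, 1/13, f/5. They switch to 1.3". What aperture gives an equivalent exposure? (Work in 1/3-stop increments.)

Shutter speed: 1/13 → 1/10 → 1/8 → 1/6 → 1/5 → 1/4 → 0.3 → 0.4 → 0.5 → 0.6 → 0.8 → 1 → 1.3 — 4 stops slower (brighter).
Need 4 stops darker from the aperture: f/5 → f/5.6 → f/6.3 → f/7.1 → f/8 → f/9 → f/10 → f/11 → f/13 → f/14 → f/16 → f/18 → f/20.

f/20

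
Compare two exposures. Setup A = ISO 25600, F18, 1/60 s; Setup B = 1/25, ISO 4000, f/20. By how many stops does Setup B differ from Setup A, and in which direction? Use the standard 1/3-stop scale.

1 2/3 stops darker

Aperture: f/18 → f/20 — 1/3 stop stopped down (darker).
Shutter speed: 1/60 → 1/50 → 1/40 → 1/30 → 1/25 — 1 1/3 stops slower (brighter).
ISO: 25600 → 20000 → 16000 → 12800 → 10000 → 8000 → 6400 → 5000 → 4000 — 2 2/3 stops dropped (darker).
Net: −1/3 +1 1/3 −2 2/3 = −1 2/3 stops.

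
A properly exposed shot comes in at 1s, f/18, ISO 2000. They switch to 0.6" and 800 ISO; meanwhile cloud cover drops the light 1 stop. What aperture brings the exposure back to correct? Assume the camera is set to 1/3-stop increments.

Scene light: 1 stop darker.
Shutter speed: 1 → 0.8 → 0.6 — 2/3 stop shorter (darker).
ISO: 2000 → 1600 → 1250 → 1000 → 800 — 1 1/3 stops dropped (darker).
Net so far: 3 stops darker. Aperture: f/18 → f/16 → f/14 → f/13 → f/11 → f/10 → f/9 → f/8 → f/7.1 → f/6.3.

f/6.3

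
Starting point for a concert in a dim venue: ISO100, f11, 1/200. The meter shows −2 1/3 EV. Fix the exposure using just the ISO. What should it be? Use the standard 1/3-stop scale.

ISO 500

Underexposed by 2 1/3 stops → need 2 1/3 stops brighter.
ISO: 100 → 125 → 160 → 200 → 250 → 320 → 400 → 500.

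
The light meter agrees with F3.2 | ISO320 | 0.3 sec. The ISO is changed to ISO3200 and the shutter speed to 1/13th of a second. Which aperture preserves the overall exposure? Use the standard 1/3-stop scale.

f/5

ISO: 320 → 400 → 500 → 640 → 800 → 1000 → 1250 → 1600 → 2000 → 2500 → 3200 — 3 1/3 stops raised (brighter).
Shutter speed: 0.3 → 1/4 → 1/5 → 1/6 → 1/8 → 1/10 → 1/13 — 2 stops faster (darker).
Net change so far: 1 1/3 stops brighter. Offset with the aperture: f/3.2 → f/3.5 → f/4 → f/4.5 → f/5.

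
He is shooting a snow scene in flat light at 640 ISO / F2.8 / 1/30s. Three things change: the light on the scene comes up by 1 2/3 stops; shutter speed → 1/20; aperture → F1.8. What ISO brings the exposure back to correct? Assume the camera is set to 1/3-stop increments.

ISO 50

Scene light: 1 2/3 stops brighter.
Shutter speed: 1/30 → 1/25 → 1/20 — 2/3 stop longer (brighter).
Aperture: f/2.8 → f/2.5 → f/2.2 → f/2 → f/1.8 — 1 1/3 stops opened up (brighter).
Net so far: 3 2/3 stops brighter. ISO: 640 → 500 → 400 → 320 → 250 → 200 → 160 → 125 → 100 → 80 → 64 → 50.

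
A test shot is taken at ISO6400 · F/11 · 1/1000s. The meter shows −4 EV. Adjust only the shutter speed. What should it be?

1/60s

Underexposed by 4 stops → need 4 stops brighter.
Shutter speed: 1/1000 → 1/500 → 1/250 → 1/125 → 1/60.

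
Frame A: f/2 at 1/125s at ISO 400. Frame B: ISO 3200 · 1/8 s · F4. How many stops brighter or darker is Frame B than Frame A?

5 stops brighter

Aperture: f/2 → f/2.8 → f/4 — 2 stops narrower (darker).
Shutter speed: 1/125 → 1/60 → 1/30 → 1/15 → 1/8 — 4 stops slower (brighter).
ISO: 400 → 800 → 1600 → 3200 — 3 stops raised (brighter).
Net: −2 +4 +3 = +5 stops.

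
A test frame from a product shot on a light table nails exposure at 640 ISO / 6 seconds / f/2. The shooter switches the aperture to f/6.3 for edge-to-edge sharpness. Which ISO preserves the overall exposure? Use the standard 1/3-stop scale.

Aperture: f/2 → f/2.2 → f/2.5 → f/2.8 → f/3.2 → f/3.5 → f/4 → f/4.5 → f/5 → f/5.6 → f/6.3 — 3 1/3 stops narrower (darker).
Need 3 1/3 stops brighter from the ISO: 640 → 800 → 1000 → 1250 → 1600 → 2000 → 2500 → 3200 → 4000 → 5000 → 6400.

ISO 6400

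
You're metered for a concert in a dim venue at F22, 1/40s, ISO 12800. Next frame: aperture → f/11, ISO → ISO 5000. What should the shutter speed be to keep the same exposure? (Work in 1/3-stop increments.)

Aperture: f/22 → f/20 → f/18 → f/16 → f/14 → f/13 → f/11 — 2 stops wider (brighter).
ISO: 12800 → 10000 → 8000 → 6400 → 5000 — 1 1/3 stops lower (darker).
Net change so far: 2/3 stop brighter. Offset with the shutter speed: 1/40 → 1/50 → 1/60.

1/60s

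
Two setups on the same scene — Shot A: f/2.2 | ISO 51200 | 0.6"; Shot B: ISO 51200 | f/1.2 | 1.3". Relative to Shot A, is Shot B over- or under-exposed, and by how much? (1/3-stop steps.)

Aperture: f/2.2 → f/2 → f/1.8 → f/1.6 → f/1.4 → f/1.2 — 1 2/3 stops opened up (brighter).
Shutter speed: 0.6 → 0.8 → 1 → 1.3 — 1 stop slower (brighter).
ISO: unchanged.
Net: +1 2/3 +1 = +2 2/3 stops.

2 2/3 stops brighter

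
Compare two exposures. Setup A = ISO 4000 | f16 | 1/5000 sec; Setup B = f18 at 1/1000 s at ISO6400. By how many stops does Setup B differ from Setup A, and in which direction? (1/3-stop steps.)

2 2/3 stops brighter

Aperture: f/16 → f/18 — 1/3 stop stopped down (darker).
Shutter speed: 1/5000 → 1/4000 → 1/3200 → 1/2500 → 1/2000 → 1/1600 → 1/1250 → 1/1000 — 2 1/3 stops slower (brighter).
ISO: 4000 → 5000 → 6400 — 2/3 stop raised (brighter).
Net: −1/3 +2 1/3 +2/3 = +2 2/3 stops.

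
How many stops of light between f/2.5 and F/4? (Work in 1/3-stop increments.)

1 1/3 stops

f/2.5 → f/2.8 → f/3.2 → f/3.5 → f/4 — count the steps: 4 third-stops = 1 1/3 stops.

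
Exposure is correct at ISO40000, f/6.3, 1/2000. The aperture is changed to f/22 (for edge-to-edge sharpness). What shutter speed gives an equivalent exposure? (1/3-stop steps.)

1/160s

Aperture: f/6.3 → f/7.1 → f/8 → f/9 → f/10 → f/11 → f/13 → f/14 → f/16 → f/18 → f/20 → f/22 — 3 2/3 stops stopped down (darker).
Need 3 2/3 stops brighter from the shutter speed: 1/2000 → 1/1600 → 1/1250 → 1/1000 → 1/800 → 1/640 → 1/500 → 1/400 → 1/320 → 1/250 → 1/200 → 1/160.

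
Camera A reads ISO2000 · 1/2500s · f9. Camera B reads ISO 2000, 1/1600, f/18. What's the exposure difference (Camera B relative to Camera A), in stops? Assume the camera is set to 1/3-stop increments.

Aperture: f/9 → f/10 → f/11 → f/13 → f/14 → f/16 → f/18 — 2 stops stopped down (darker).
Shutter speed: 1/2500 → 1/2000 → 1/1600 — 2/3 stop slower (brighter).
ISO: unchanged.
Net: −2 +2/3 = −1 1/3 stops.

1 1/3 stops darker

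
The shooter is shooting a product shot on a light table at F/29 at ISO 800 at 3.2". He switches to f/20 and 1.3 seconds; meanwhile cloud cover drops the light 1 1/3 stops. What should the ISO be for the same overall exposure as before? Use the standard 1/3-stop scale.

Scene light: 1 1/3 stops darker.
Aperture: f/29 → f/25 → f/22 → f/20 — 1 stop wider (brighter).
Shutter speed: 3.2 → 2.5 → 2 → 1.6 → 1.3 — 1 1/3 stops faster (darker).
Net so far: 1 2/3 stops darker. ISO: 800 → 1000 → 1250 → 1600 → 2000 → 2500.

ISO 2500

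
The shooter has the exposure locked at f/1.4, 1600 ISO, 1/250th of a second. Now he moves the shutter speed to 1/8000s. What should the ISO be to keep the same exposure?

Shutter speed: 1/250 → 1/500 → 1/1000 → 1/2000 → 1/4000 → 1/8000 — 5 stops faster (darker).
Need 5 stops brighter from the ISO: 1600 → 3200 → 6400 → 12800 → 25600 → 51200.

ISO 51200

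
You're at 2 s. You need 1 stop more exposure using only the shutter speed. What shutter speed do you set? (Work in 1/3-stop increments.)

Shutter speed: 2 → 2.5 → 3.2 → 4 — 1 stop longer (brighter).

4 s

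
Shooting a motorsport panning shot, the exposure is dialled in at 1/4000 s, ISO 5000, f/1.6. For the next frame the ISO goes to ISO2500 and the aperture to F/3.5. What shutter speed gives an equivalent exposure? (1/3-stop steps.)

1/400s

ISO: 5000 → 4000 → 3200 → 2500 — 1 stop lower (darker).
Aperture: f/1.6 → f/1.8 → f/2 → f/2.2 → f/2.5 → f/2.8 → f/3.2 → f/3.5 — 2 1/3 stops smaller aperture (darker).
Net change so far: 3 1/3 stops darker. Offset with the shutter speed: 1/4000 → 1/3200 → 1/2500 → 1/2000 → 1/1600 → 1/1250 → 1/1000 → 1/800 → 1/640 → 1/500 → 1/400.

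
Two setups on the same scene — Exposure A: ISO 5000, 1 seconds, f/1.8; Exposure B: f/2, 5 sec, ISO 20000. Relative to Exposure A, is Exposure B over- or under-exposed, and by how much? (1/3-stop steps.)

4 stops brighter

Aperture: f/1.8 → f/2 — 1/3 stop narrower (darker).
Shutter speed: 1 → 1.3 → 1.6 → 2 → 2.5 → 3.2 → 4 → 5 — 2 1/3 stops longer (brighter).
ISO: 5000 → 6400 → 8000 → 10000 → 12800 → 16000 → 20000 — 2 stops higher (brighter).
Net: −1/3 +2 1/3 +2 = +4 stops.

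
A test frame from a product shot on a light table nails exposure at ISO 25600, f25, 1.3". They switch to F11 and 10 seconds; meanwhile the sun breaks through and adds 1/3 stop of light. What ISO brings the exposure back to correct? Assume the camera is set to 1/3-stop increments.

ISO 500

Scene light: 1/3 stop brighter.
Aperture: f/25 → f/22 → f/20 → f/18 → f/16 → f/14 → f/13 → f/11 — 2 1/3 stops opened up (brighter).
Shutter speed: 1.3 → 1.6 → 2 → 2.5 → 3.2 → 4 → 5 → 6 → 8 → 10 — 3 stops longer (brighter).
Net so far: 5 2/3 stops brighter. ISO: 25600 → 20000 → 16000 → 12800 → 10000 → 8000 → 6400 → 5000 → 4000 → 3200 → 2500 → 2000 → 1600 → 1250 → 1000 → 800 → 640 → 500.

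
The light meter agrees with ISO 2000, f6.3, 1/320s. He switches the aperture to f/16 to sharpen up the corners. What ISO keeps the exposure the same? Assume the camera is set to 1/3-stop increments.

Aperture: f/6.3 → f/7.1 → f/8 → f/9 → f/10 → f/11 → f/13 → f/14 → f/16 — 2 2/3 stops smaller aperture (darker).
Need 2 2/3 stops brighter from the ISO: 2000 → 2500 → 3200 → 4000 → 5000 → 6400 → 8000 → 10000 → 12800.

ISO 12800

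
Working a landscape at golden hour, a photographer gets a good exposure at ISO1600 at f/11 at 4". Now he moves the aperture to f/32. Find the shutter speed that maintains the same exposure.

Aperture: f/11 → f/16 → f/22 → f/32 — 3 stops narrower (darker).
Need 3 stops brighter from the shutter speed: 4 → 8 → 15 → 30.

30 s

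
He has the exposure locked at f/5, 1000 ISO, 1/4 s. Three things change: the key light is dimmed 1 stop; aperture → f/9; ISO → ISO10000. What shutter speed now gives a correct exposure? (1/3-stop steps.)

Scene light: 1 stop darker.
Aperture: f/5 → f/5.6 → f/6.3 → f/7.1 → f/8 → f/9 — 1 2/3 stops narrower (darker).
ISO: 1000 → 1250 → 1600 → 2000 → 2500 → 3200 → 4000 → 5000 → 6400 → 8000 → 10000 — 3 1/3 stops raised (brighter).
Net so far: 2/3 stop brighter. Shutter speed: 1/4 → 1/5 → 1/6.

1/6s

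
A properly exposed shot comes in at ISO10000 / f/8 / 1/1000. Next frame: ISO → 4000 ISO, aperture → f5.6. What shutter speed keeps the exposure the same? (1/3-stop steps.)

1/800s

ISO: 10000 → 8000 → 6400 → 5000 → 4000 — 1 1/3 stops lower (darker).
Aperture: f/8 → f/7.1 → f/6.3 → f/5.6 — 1 stop opened up (brighter).
Net change so far: 1/3 stop darker. Offset with the shutter speed: 1/1000 → 1/800.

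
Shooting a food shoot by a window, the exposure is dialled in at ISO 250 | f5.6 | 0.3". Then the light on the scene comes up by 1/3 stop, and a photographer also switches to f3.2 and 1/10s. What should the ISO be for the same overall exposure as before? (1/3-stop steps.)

ISO 200

Scene light: 1/3 stop brighter.
Aperture: f/5.6 → f/5 → f/4.5 → f/4 → f/3.5 → f/3.2 — 1 2/3 stops larger aperture (brighter).
Shutter speed: 0.3 → 1/4 → 1/5 → 1/6 → 1/8 → 1/10 — 1 2/3 stops shorter (darker).
Net so far: 1/3 stop brighter. ISO: 250 → 200.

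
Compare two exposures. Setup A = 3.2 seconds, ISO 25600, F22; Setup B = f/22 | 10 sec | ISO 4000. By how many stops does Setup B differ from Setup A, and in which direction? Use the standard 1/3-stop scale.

1 stop darker

Aperture: unchanged.
Shutter speed: 3.2 → 4 → 5 → 6 → 8 → 10 — 1 2/3 stops slower (brighter).
ISO: 25600 → 20000 → 16000 → 12800 → 10000 → 8000 → 6400 → 5000 → 4000 — 2 2/3 stops dropped (darker).
Net: +1 2/3 −2 2/3 = −1 stop.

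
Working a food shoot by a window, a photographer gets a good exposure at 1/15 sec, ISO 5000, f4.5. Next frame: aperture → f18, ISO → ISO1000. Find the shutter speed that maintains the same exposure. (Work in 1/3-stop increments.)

5 s

Aperture: f/4.5 → f/5 → f/5.6 → f/6.3 → f/7.1 → f/8 → f/9 → f/10 → f/11 → f/13 → f/14 → f/16 → f/18 — 4 stops narrower (darker).
ISO: 5000 → 4000 → 3200 → 2500 → 2000 → 1600 → 1250 → 1000 — 2 1/3 stops dropped (darker).
Net change so far: 6 1/3 stops darker. Offset with the shutter speed: 1/15 → 1/13 → 1/10 → 1/8 → 1/6 → 1/5 → 1/4 → 0.3 → 0.4 → 0.5 → 0.6 → 0.8 → 1 → 1.3 → 1.6 → 2 → 2.5 → 3.2 → 4 → 5.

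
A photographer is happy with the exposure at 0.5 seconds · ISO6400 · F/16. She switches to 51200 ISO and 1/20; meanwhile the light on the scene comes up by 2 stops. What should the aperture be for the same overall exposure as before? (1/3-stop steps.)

f/29

Scene light: 2 stops brighter.
ISO: 6400 → 8000 → 10000 → 12800 → 16000 → 20000 → 25600 → 32000 → 40000 → 51200 — 3 stops raised (brighter).
Shutter speed: 0.5 → 0.4 → 0.3 → 1/4 → 1/5 → 1/6 → 1/8 → 1/10 → 1/13 → 1/15 → 1/20 — 3 1/3 stops faster (darker).
Net so far: 1 2/3 stops brighter. Aperture: f/16 → f/18 → f/20 → f/22 → f/25 → f/29.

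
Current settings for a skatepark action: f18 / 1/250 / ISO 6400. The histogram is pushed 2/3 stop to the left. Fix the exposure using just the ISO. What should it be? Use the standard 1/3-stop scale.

ISO 10000

Underexposed by 2/3 stop → need 2/3 stop brighter.
ISO: 6400 → 8000 → 10000.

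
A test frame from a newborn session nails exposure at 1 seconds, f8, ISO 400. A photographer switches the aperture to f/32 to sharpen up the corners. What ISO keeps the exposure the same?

Aperture: f/8 → f/11 → f/16 → f/22 → f/32 — 4 stops stopped down (darker).
Need 4 stops brighter from the ISO: 400 → 800 → 1600 → 3200 → 6400.

ISO 6400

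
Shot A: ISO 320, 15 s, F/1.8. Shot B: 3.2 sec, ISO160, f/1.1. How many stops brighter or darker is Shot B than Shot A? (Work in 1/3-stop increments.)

2 stops darker

Aperture: f/1.8 → f/1.6 → f/1.4 → f/1.2 → f/1.1 — 1 1/3 stops wider (brighter).
Shutter speed: 15 → 13 → 10 → 8 → 6 → 5 → 4 → 3.2 — 2 1/3 stops faster (darker).
ISO: 320 → 250 → 200 → 160 — 1 stop lower (darker).
Net: +1 1/3 −2 1/3 −1 = −2 stops.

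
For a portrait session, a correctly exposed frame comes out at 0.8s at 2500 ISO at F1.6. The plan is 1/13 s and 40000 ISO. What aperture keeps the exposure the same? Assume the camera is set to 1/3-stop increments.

f/2

Shutter speed: 0.8 → 0.6 → 0.5 → 0.4 → 0.3 → 1/4 → 1/5 → 1/6 → 1/8 → 1/10 → 1/13 — 3 1/3 stops faster (darker).
ISO: 2500 → 3200 → 4000 → 5000 → 6400 → 8000 → 10000 → 12800 → 16000 → 20000 → 25600 → 32000 → 40000 — 4 stops raised (brighter).
Net change so far: 2/3 stop brighter. Offset with the aperture: f/1.6 → f/1.8 → f/2.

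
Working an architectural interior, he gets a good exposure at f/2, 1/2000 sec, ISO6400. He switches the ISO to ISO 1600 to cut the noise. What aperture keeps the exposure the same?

f/1.0

ISO: 6400 → 3200 → 1600 — 2 stops lower (darker).
Need 2 stops brighter from the aperture: f/2 → f/1.4 → f/1.0.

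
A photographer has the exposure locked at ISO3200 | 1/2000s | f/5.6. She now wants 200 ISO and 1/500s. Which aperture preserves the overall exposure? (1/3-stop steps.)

ISO: 3200 → 2500 → 2000 → 1600 → 1250 → 1000 → 800 → 640 → 500 → 400 → 320 → 250 → 200 — 4 stops dropped (darker).
Shutter speed: 1/2000 → 1/1600 → 1/1250 → 1/1000 → 1/800 → 1/640 → 1/500 — 2 stops slower (brighter).
Net change so far: 2 stops darker. Offset with the aperture: f/5.6 → f/5 → f/4.5 → f/4 → f/3.5 → f/3.2 → f/2.8.

f/2.8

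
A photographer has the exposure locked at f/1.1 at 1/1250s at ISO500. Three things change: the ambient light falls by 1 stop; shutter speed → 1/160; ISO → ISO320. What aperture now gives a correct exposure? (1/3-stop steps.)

f/1.8

Scene light: 1 stop darker.
Shutter speed: 1/1250 → 1/1000 → 1/800 → 1/640 → 1/500 → 1/400 → 1/320 → 1/250 → 1/200 → 1/160 — 3 stops longer (brighter).
ISO: 500 → 400 → 320 — 2/3 stop dropped (darker).
Net so far: 1 1/3 stops brighter. Aperture: f/1.1 → f/1.2 → f/1.4 → f/1.6 → f/1.8.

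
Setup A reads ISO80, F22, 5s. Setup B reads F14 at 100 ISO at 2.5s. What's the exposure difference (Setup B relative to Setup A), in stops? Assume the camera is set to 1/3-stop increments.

2/3 stop brighter

Aperture: f/22 → f/20 → f/18 → f/16 → f/14 — 1 1/3 stops larger aperture (brighter).
Shutter speed: 5 → 4 → 3.2 → 2.5 — 1 stop shorter (darker).
ISO: 80 → 100 — 1/3 stop higher (brighter).
Net: +1 1/3 −1 +1/3 = +2/3 stops.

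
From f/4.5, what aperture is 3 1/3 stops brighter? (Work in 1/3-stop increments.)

f/1.4

Aperture: f/4.5 → f/4 → f/3.5 → f/3.2 → f/2.8 → f/2.5 → f/2.2 → f/2 → f/1.8 → f/1.6 → f/1.4 — 3 1/3 stops opened up (brighter).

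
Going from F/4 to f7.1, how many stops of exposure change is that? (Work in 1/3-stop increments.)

f/4 → f/4.5 → f/5 → f/5.6 → f/6.3 → f/7.1 — count the steps: 5 third-stops = 1 2/3 stops.

1 2/3 stops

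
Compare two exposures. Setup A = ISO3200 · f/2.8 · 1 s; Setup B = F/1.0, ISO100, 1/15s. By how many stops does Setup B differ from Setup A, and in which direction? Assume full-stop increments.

Aperture: f/2.8 → f/2 → f/1.4 → f/1.0 — 3 stops larger aperture (brighter).
Shutter speed: 1 → 1/2 → 1/4 → 1/8 → 1/15 — 4 stops shorter (darker).
ISO: 3200 → 1600 → 800 → 400 → 200 → 100 — 5 stops dropped (darker).
Net: +3 −4 −5 = −6 stops.

6 stops darker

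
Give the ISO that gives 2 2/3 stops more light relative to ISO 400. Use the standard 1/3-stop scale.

ISO: 400 → 500 → 640 → 800 → 1000 → 1250 → 1600 → 2000 → 2500 — 2 2/3 stops higher (brighter).

ISO 2500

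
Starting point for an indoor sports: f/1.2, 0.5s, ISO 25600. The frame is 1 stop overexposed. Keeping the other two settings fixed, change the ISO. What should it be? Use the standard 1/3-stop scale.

ISO 12800

Overexposed by 1 stop → need 1 stop darker.
ISO: 25600 → 20000 → 16000 → 12800.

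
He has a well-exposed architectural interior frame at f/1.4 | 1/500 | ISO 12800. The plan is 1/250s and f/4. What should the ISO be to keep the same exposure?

Shutter speed: 1/500 → 1/250 — 1 stop slower (brighter).
Aperture: f/1.4 → f/2 → f/2.8 → f/4 — 3 stops smaller aperture (darker).
Net change so far: 2 stops darker. Offset with the ISO: 12800 → 25600 → 51200.

ISO 51200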